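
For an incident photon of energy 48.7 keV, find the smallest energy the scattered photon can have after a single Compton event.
40.9035 keV (at θ = 180°)

The scattered photon has minimum energy when its wavelength is maximum, i.e., when the Compton shift Δλ = λ_C(1 − cos θ) is maximum. This occurs at θ = 180° (backscattering), giving Δλ_max = 2λ_C = 4.8526 pm.

Initial wavelength: λ₀ = hc/E₀ = 25.4588 pm
Maximum final wavelength: λ'_max = λ₀ + 2λ_C = 25.4588 + 4.8526 = 30.3114 pm
Minimum final energy: E'_min = hc/λ'_max = 40.9035 keV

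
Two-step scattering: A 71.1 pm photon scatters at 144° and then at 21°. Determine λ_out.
75.6504 pm

Apply Compton shift twice:

First scattering at θ₁ = 144°:
Δλ₁ = λ_C(1 - cos(144°))
Δλ₁ = 2.4263 × 1.8090
Δλ₁ = 4.3892 pm

After first scattering:
λ₁ = 71.1 + 4.3892 = 75.4892 pm

Second scattering at θ₂ = 21°:
Δλ₂ = λ_C(1 - cos(21°))
Δλ₂ = 2.4263 × 0.0664
Δλ₂ = 0.1612 pm

Final wavelength:
λ₂ = 75.4892 + 0.1612 = 75.6504 pm

Total shift: Δλ_total = 4.3892 + 0.1612 = 4.5504 pm

(Intermediate values are shown rounded; full precision is carried through to the final answer.)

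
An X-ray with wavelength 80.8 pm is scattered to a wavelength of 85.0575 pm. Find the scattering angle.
139.00°

First find the wavelength shift:
Δλ = λ' - λ = 85.0575 - 80.8 = 4.2575 pm

Using Δλ = λ_C(1 - cos θ), with λ_C = h/(m_e·c) ≈ 2.42631024 pm:
cos θ = 1 - Δλ/λ_C
cos θ = 1 - 4.2575/2.42631024
cos θ = -0.754722

θ = arccos(-0.754722)
θ = 139.00°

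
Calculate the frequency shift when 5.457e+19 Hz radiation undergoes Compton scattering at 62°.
1.036e+19 Hz (decrease)

Convert frequency to wavelength (c = 299792458 m/s):
λ₀ = c/f₀ = 299792458/5.457e+19 = 5.4937229e-12 m = 5.4937 pm

Calculate Compton shift:
Δλ = λ_C(1 - cos(62°)) = 1.2872 pm

Final wavelength:
λ' = λ₀ + Δλ = 5.4937 + 1.2872 = 6.7809 pm

Final frequency:
f' = c/λ' = 299792458/6.7809495e-12 = 4.4210985e+19 Hz

Frequency shift (decrease):
Δf = f₀ - f' = 5.457e+19 - 4.4210985e+19 = 1.036e+19 Hz

(Intermediate values are shown rounded; full precision is carried through to the final answer.)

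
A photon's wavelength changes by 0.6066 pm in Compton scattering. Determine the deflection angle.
41.41°

From the Compton formula Δλ = λ_C(1 - cos θ), we can solve for θ:

cos θ = 1 - Δλ/λ_C

Given:
- Δλ = 0.6066 pm
- λ_C = h/(m_e·c) ≈ 2.42631024 pm

cos θ = 1 - 0.6066/2.42631024
cos θ = 1 - 0.250009
cos θ = 0.749991

θ = arccos(0.749991)
θ = 41.41°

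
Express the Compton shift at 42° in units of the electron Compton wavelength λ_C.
0.2569 λ_C

The Compton shift formula is:
Δλ = λ_C(1 - cos θ)

Dividing both sides by λ_C:
Δλ/λ_C = 1 - cos θ

For θ = 42°:
Δλ/λ_C = 1 - cos(42°)
Δλ/λ_C = 1 - 0.7431
Δλ/λ_C = 0.2569

This means the shift is 0.2569 × λ_C = 0.6232 pm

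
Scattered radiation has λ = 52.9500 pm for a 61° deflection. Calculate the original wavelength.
51.7000 pm

From λ' = λ + Δλ, we have λ = λ' - Δλ

First calculate the Compton shift:
Δλ = λ_C(1 - cos θ)
Δλ = 2.4263 × (1 - cos(61°))
Δλ = 2.4263 × 0.5152
Δλ = 1.2500 pm

Initial wavelength:
λ = λ' - Δλ
λ = 52.9500 - 1.2500
λ = 51.7000 pm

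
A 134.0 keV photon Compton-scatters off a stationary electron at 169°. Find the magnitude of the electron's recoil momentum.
1.1822e-22 kg·m/s

The electron is initially at rest, so by conservation of momentum:
p⃗_e = p⃗₀ − p⃗'  (incident photon momentum minus scattered photon momentum)

Photon momentum magnitudes (p = h/λ = E/c):
λ₀ = hc/E₀ = 9.2526 pm → p₀ = h/λ₀ = 7.1613e-23 kg·m/s
Δλ = λ_C(1 − cos 169°) = 4.8080 pm
λ' = 14.0606 pm → p' = h/λ' = 4.7125e-23 kg·m/s

The scattered photon makes angle θ = 169° with the incident direction, so by the law of cosines:
|p⃗_e|² = p₀² + p'² − 2p₀p'cos θ
|p⃗_e|² = (7.1613e-23)² + (4.7125e-23)² − 2·7.1613e-23·4.7125e-23·cos(169°)
|p⃗_e| = 1.1822e-22 kg·m/s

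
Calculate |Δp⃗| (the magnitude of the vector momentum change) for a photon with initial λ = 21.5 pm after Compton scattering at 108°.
4.6715e-23 kg·m/s

Photon momentum magnitude is p = h/λ.

Initial momentum:
p₀ = h/λ = 6.6261e-34/2.1500e-11 = 3.0819e-23 kg·m/s

After scattering:
λ' = λ + Δλ = 21.5 + 3.1761 = 24.6761 pm
p' = h/λ' = 6.6261e-34/2.4676e-11 = 2.6852e-23 kg·m/s

Momentum is a vector; the scattered photon's direction makes angle θ = 108° with the incident direction. The magnitude of the vector change Δp⃗ = p⃗₀ − p⃗' is found from the law of cosines:
|Δp⃗|² = p₀² + p'² − 2p₀p'cos θ
|Δp⃗|² = (3.0819e-23)² + (2.6852e-23)² − 2·3.0819e-23·2.6852e-23·cos(108°)
|Δp⃗| = 4.6715e-23 kg·m/s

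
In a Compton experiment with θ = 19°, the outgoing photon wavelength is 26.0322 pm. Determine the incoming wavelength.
25.9000 pm

From λ' = λ + Δλ, we have λ = λ' - Δλ

First calculate the Compton shift:
Δλ = λ_C(1 - cos θ)
Δλ = 2.4263 × (1 - cos(19°))
Δλ = 2.4263 × 0.0545
Δλ = 0.1322 pm

Initial wavelength:
λ = λ' - Δλ
λ = 26.0322 - 0.1322
λ = 25.9000 pm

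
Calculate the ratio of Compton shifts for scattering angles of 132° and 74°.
132° produces the larger shift by a factor of 2.304

Calculate both shifts using Δλ = λ_C(1 - cos θ):

For θ₁ = 74°:
Δλ₁ = 2.4263 × (1 - cos(74°))
Δλ₁ = 2.4263 × 0.7244
Δλ₁ = 1.7575 pm

For θ₂ = 132°:
Δλ₂ = 2.4263 × (1 - cos(132°))
Δλ₂ = 2.4263 × 1.6691
Δλ₂ = 4.0498 pm

The 132° angle produces the larger shift.
Ratio: 4.0498/1.7575 = 2.304

(Intermediate values are shown rounded; full precision is carried through to the final answer.)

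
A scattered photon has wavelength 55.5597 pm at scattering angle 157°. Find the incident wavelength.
50.9000 pm

From λ' = λ + Δλ, we have λ = λ' - Δλ

First calculate the Compton shift:
Δλ = λ_C(1 - cos θ)
Δλ = 2.4263 × (1 - cos(157°))
Δλ = 2.4263 × 1.9205
Δλ = 4.6597 pm

Initial wavelength:
λ = λ' - Δλ
λ = 55.5597 - 4.6597
λ = 50.9000 pm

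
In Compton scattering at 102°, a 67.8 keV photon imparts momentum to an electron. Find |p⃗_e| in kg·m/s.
5.2524e-23 kg·m/s

The electron is initially at rest, so by conservation of momentum:
p⃗_e = p⃗₀ − p⃗'  (incident photon momentum minus scattered photon momentum)

Photon momentum magnitudes (p = h/λ = E/c):
λ₀ = hc/E₀ = 18.2868 pm → p₀ = h/λ₀ = 3.6234e-23 kg·m/s
Δλ = λ_C(1 − cos 102°) = 2.9308 pm
λ' = 21.2175 pm → p' = h/λ' = 3.1229e-23 kg·m/s

The scattered photon makes angle θ = 102° with the incident direction, so by the law of cosines:
|p⃗_e|² = p₀² + p'² − 2p₀p'cos θ
|p⃗_e|² = (3.6234e-23)² + (3.1229e-23)² − 2·3.6234e-23·3.1229e-23·cos(102°)
|p⃗_e| = 5.2524e-23 kg·m/s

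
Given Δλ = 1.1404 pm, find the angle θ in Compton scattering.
58.00°

From the Compton formula Δλ = λ_C(1 - cos θ), we can solve for θ:

cos θ = 1 - Δλ/λ_C

Given:
- Δλ = 1.1404 pm
- λ_C = h/(m_e·c) ≈ 2.42631024 pm

cos θ = 1 - 1.1404/2.42631024
cos θ = 1 - 0.470014
cos θ = 0.529986

θ = arccos(0.529986)
θ = 58.00°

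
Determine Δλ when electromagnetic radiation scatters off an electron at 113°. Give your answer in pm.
3.3743 pm

Using the Compton scattering formula:
Δλ = λ_C(1 - cos θ)

where λ_C = h/(m_e·c) ≈ 2.4263 pm is the Compton wavelength of an electron.

For θ = 113°:
cos(113°) = -0.3907
1 - cos(113°) = 1.3907

Δλ = 2.4263 × 1.3907
Δλ = 3.3743 pm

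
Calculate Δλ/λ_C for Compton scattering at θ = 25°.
0.0937 λ_C

The Compton shift formula is:
Δλ = λ_C(1 - cos θ)

Dividing both sides by λ_C:
Δλ/λ_C = 1 - cos θ

For θ = 25°:
Δλ/λ_C = 1 - cos(25°)
Δλ/λ_C = 1 - 0.9063
Δλ/λ_C = 0.0937

This means the shift is 0.0937 × λ_C = 0.2273 pm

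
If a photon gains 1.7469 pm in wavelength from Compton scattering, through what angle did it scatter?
73.74°

From the Compton formula Δλ = λ_C(1 - cos θ), we can solve for θ:

cos θ = 1 - Δλ/λ_C

Given:
- Δλ = 1.7469 pm
- λ_C = h/(m_e·c) ≈ 2.42631024 pm

cos θ = 1 - 1.7469/2.42631024
cos θ = 1 - 0.719982
cos θ = 0.280018

θ = arccos(0.280018)
θ = 73.74°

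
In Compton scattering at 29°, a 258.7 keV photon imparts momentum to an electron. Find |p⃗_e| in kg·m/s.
6.7641e-23 kg·m/s

The electron is initially at rest, so by conservation of momentum:
p⃗_e = p⃗₀ − p⃗'  (incident photon momentum minus scattered photon momentum)

Photon momentum magnitudes (p = h/λ = E/c):
λ₀ = hc/E₀ = 4.7926 pm → p₀ = h/λ₀ = 1.3826e-22 kg·m/s
Δλ = λ_C(1 − cos 29°) = 0.3042 pm
λ' = 5.0968 pm → p' = h/λ' = 1.3000e-22 kg·m/s

The scattered photon makes angle θ = 29° with the incident direction, so by the law of cosines:
|p⃗_e|² = p₀² + p'² − 2p₀p'cos θ
|p⃗_e|² = (1.3826e-22)² + (1.3000e-22)² − 2·1.3826e-22·1.3000e-22·cos(29°)
|p⃗_e| = 6.7641e-23 kg·m/s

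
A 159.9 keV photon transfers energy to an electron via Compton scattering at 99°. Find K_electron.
42.4877 keV

By energy conservation: K_e = E_initial - E_final

First find the scattered photon energy:
Initial wavelength: λ = hc/E = 7.7539 pm
Compton shift: Δλ = λ_C(1 - cos(99°)) = 2.8059 pm
Final wavelength: λ' = 7.7539 + 2.8059 = 10.5597 pm
Final photon energy: E' = hc/λ' = 117.4123 keV

Electron kinetic energy:
K_e = E - E' = 159.9000 - 117.4123 = 42.4877 keV

(Intermediate values are shown rounded; full precision is carried through to the final answer.)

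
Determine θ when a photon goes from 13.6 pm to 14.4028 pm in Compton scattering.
48.00°

First find the wavelength shift:
Δλ = λ' - λ = 14.4028 - 13.6 = 0.8028 pm

Using Δλ = λ_C(1 - cos θ), with λ_C = h/(m_e·c) ≈ 2.42631024 pm:
cos θ = 1 - Δλ/λ_C
cos θ = 1 - 0.8028/2.42631024
cos θ = 0.669127

θ = arccos(0.669127)
θ = 48.00°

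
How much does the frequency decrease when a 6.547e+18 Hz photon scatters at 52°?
1.307e+17 Hz (decrease)

Convert frequency to wavelength (c = 299792458 m/s):
λ₀ = c/f₀ = 299792458/6.547e+18 = 4.5790814e-11 m = 45.7908 pm

Calculate Compton shift:
Δλ = λ_C(1 - cos(52°)) = 0.9325 pm

Final wavelength:
λ' = λ₀ + Δλ = 45.7908 + 0.9325 = 46.7233 pm

Final frequency:
f' = c/λ' = 299792458/4.6723338e-11 = 6.4163322e+18 Hz

Frequency shift (decrease):
Δf = f₀ - f' = 6.547e+18 - 6.4163322e+18 = 1.307e+17 Hz

(Intermediate values are shown rounded; full precision is carried through to the final answer.)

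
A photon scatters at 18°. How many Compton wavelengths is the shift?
0.0489 λ_C

The Compton shift formula is:
Δλ = λ_C(1 - cos θ)

Dividing both sides by λ_C:
Δλ/λ_C = 1 - cos θ

For θ = 18°:
Δλ/λ_C = 1 - cos(18°)
Δλ/λ_C = 1 - 0.9511
Δλ/λ_C = 0.0489

This means the shift is 0.0489 × λ_C = 0.1188 pm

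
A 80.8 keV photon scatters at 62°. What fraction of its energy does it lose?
0.0774 (or 7.74%)

Calculate initial and final photon energies:

Initial: E₀ = 80.8 keV → λ₀ = 15.3446 pm
Compton shift: Δλ = 1.2872 pm
Final wavelength: λ' = 16.6318 pm
Final energy: E' = 74.5464 keV

Fractional energy loss:
(E₀ - E')/E₀ = (80.8000 - 74.5464)/80.8000
= 6.2536/80.8000
= 0.0774
= 7.74%

(Intermediate values are shown rounded; full precision is carried through to the final answer.)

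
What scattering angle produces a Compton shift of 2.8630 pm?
100.37°

From the Compton formula Δλ = λ_C(1 - cos θ), we can solve for θ:

cos θ = 1 - Δλ/λ_C

Given:
- Δλ = 2.8630 pm
- λ_C = h/(m_e·c) ≈ 2.42631024 pm

cos θ = 1 - 2.8630/2.42631024
cos θ = 1 - 1.179981
cos θ = -0.179981

θ = arccos(-0.179981)
θ = 100.37°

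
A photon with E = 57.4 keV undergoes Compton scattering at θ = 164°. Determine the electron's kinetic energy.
10.3626 keV

By energy conservation: K_e = E_initial - E_final

First find the scattered photon energy:
Initial wavelength: λ = hc/E = 21.6000 pm
Compton shift: Δλ = λ_C(1 - cos(164°)) = 4.7586 pm
Final wavelength: λ' = 21.6000 + 4.7586 = 26.3587 pm
Final photon energy: E' = hc/λ' = 47.0374 keV

Electron kinetic energy:
K_e = E - E' = 57.4000 - 47.0374 = 10.3626 keV

(Intermediate values are shown rounded; full precision is carried through to the final answer.)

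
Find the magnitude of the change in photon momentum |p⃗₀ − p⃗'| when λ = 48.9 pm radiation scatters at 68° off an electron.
1.4930e-23 kg·m/s

Photon momentum magnitude is p = h/λ.

Initial momentum:
p₀ = h/λ = 6.6261e-34/4.8900e-11 = 1.3550e-23 kg·m/s

After scattering:
λ' = λ + Δλ = 48.9 + 1.5174 = 50.4174 pm
p' = h/λ' = 6.6261e-34/5.0417e-11 = 1.3142e-23 kg·m/s

Momentum is a vector; the scattered photon's direction makes angle θ = 68° with the incident direction. The magnitude of the vector change Δp⃗ = p⃗₀ − p⃗' is found from the law of cosines:
|Δp⃗|² = p₀² + p'² − 2p₀p'cos θ
|Δp⃗|² = (1.3550e-23)² + (1.3142e-23)² − 2·1.3550e-23·1.3142e-23·cos(68°)
|Δp⃗| = 1.4930e-23 kg·m/s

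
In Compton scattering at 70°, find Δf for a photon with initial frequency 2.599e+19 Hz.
3.160e+18 Hz (decrease)

Convert frequency to wavelength (c = 299792458 m/s):
λ₀ = c/f₀ = 299792458/2.599e+19 = 1.1534916e-11 m = 11.5349 pm

Calculate Compton shift:
Δλ = λ_C(1 - cos(70°)) = 1.5965 pm

Final wavelength:
λ' = λ₀ + Δλ = 11.5349 + 1.5965 = 13.1314 pm

Final frequency:
f' = c/λ' = 299792458/1.3131379e-11 = 2.2830234e+19 Hz

Frequency shift (decrease):
Δf = f₀ - f' = 2.599e+19 - 2.2830234e+19 = 3.160e+18 Hz

(Intermediate values are shown rounded; full precision is carried through to the final answer.)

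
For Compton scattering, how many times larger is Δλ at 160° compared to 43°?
160° produces the larger shift by a factor of 7.220

Calculate both shifts using Δλ = λ_C(1 - cos θ):

For θ₁ = 43°:
Δλ₁ = 2.4263 × (1 - cos(43°))
Δλ₁ = 2.4263 × 0.2686
Δλ₁ = 0.6518 pm

For θ₂ = 160°:
Δλ₂ = 2.4263 × (1 - cos(160°))
Δλ₂ = 2.4263 × 1.9397
Δλ₂ = 4.7063 pm

The 160° angle produces the larger shift.
Ratio: 4.7063/0.6518 = 7.220

(Intermediate values are shown rounded; full precision is carried through to the final answer.)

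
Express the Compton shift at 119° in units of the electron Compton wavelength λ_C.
1.4848 λ_C

The Compton shift formula is:
Δλ = λ_C(1 - cos θ)

Dividing both sides by λ_C:
Δλ/λ_C = 1 - cos θ

For θ = 119°:
Δλ/λ_C = 1 - cos(119°)
Δλ/λ_C = 1 - -0.4848
Δλ/λ_C = 1.4848

This means the shift is 1.4848 × λ_C = 3.6026 pm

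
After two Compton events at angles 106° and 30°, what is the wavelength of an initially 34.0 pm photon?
37.4202 pm

Apply Compton shift twice:

First scattering at θ₁ = 106°:
Δλ₁ = λ_C(1 - cos(106°))
Δλ₁ = 2.4263 × 1.2756
Δλ₁ = 3.0951 pm

After first scattering:
λ₁ = 34.0 + 3.0951 = 37.0951 pm

Second scattering at θ₂ = 30°:
Δλ₂ = λ_C(1 - cos(30°))
Δλ₂ = 2.4263 × 0.1340
Δλ₂ = 0.3251 pm

Final wavelength:
λ₂ = 37.0951 + 0.3251 = 37.4202 pm

Total shift: Δλ_total = 3.0951 + 0.3251 = 3.4202 pm

(Intermediate values are shown rounded; full precision is carried through to the final answer.)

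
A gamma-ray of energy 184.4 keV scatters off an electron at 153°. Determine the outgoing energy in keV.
109.6058 keV

First convert energy to wavelength:
λ = hc/E, with hc ≈ 1239.842 keV·pm (i.e. 1239.842 eV·nm)

For E = 184.4 keV = 184400 eV:
λ = 1239.842 keV·pm / 184.4 keV
λ = 6.7237 pm

Calculate the Compton shift:
Δλ = λ_C(1 - cos(153°)) = 2.4263 × 1.8910
Δλ = 4.5882 pm

Final wavelength:
λ' = 6.7237 + 4.5882 = 11.3118 pm

Final energy:
E' = hc/λ' = 1239.842 / 11.3118 = 109.6058 keV

(Intermediate values are shown rounded; full precision is carried through to the final answer.)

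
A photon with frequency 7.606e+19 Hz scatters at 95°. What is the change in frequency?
3.049e+19 Hz (decrease)

Convert frequency to wavelength (c = 299792458 m/s):
λ₀ = c/f₀ = 299792458/7.606e+19 = 3.9415259e-12 m = 3.9415 pm

Calculate Compton shift:
Δλ = λ_C(1 - cos(95°)) = 2.6378 pm

Final wavelength:
λ' = λ₀ + Δλ = 3.9415 + 2.6378 = 6.5793 pm

Final frequency:
f' = c/λ' = 299792458/6.5793030e-12 = 4.5565991e+19 Hz

Frequency shift (decrease):
Δf = f₀ - f' = 7.606e+19 - 4.5565991e+19 = 3.049e+19 Hz

(Intermediate values are shown rounded; full precision is carried through to the final answer.)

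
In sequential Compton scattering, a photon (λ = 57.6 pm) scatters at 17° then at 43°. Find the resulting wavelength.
58.3578 pm

Apply Compton shift twice:

First scattering at θ₁ = 17°:
Δλ₁ = λ_C(1 - cos(17°))
Δλ₁ = 2.4263 × 0.0437
Δλ₁ = 0.1060 pm

After first scattering:
λ₁ = 57.6 + 0.1060 = 57.7060 pm

Second scattering at θ₂ = 43°:
Δλ₂ = λ_C(1 - cos(43°))
Δλ₂ = 2.4263 × 0.2686
Δλ₂ = 0.6518 pm

Final wavelength:
λ₂ = 57.7060 + 0.6518 = 58.3578 pm

Total shift: Δλ_total = 0.1060 + 0.6518 = 0.7578 pm

(Intermediate values are shown rounded; full precision is carried through to the final answer.)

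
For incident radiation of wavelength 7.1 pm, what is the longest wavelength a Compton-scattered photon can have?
11.9526 pm (at θ = 180°)

The Compton shift is Δλ = λ_C(1 − cos θ).

Since cos θ ranges from −1 to 1, the factor (1 − cos θ) ranges from 0 to 2; the maximum shift occurs at θ = 180° (backscattering):
Δλ_max = 2λ_C = 2 × 2.4263 pm = 4.8526 pm

Maximum scattered wavelength:
λ'_max = λ₀ + Δλ_max = 7.1 + 4.8526 = 11.9526 pm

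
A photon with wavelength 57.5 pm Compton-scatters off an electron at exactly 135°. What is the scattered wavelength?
61.6420 pm

Using the Compton formula: λ' = λ + λ_C(1 − cos θ)

For θ = 135°, cos θ = -√2/2 (exact) ≈ -0.7071, so:
1 − cos 135° = 1 − (-√2/2) ≈ 1.7071

Δλ = λ_C × 1.7071 = 2.4263 × 1.7071 = 4.1420 pm

λ' = 57.5 + 4.1420 = 61.6420 pm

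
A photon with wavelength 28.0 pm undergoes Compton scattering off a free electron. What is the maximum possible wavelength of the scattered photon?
32.8526 pm (at θ = 180°)

The Compton shift is Δλ = λ_C(1 − cos θ).

Since cos θ ranges from −1 to 1, the factor (1 − cos θ) ranges from 0 to 2; the maximum shift occurs at θ = 180° (backscattering):
Δλ_max = 2λ_C = 2 × 2.4263 pm = 4.8526 pm

Maximum scattered wavelength:
λ'_max = λ₀ + Δλ_max = 28.0 + 4.8526 = 32.8526 pm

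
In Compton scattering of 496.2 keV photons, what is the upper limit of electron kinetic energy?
327.5437 keV

Maximum energy transfer occurs at θ = 180° (backscattering).

Initial photon: E₀ = 496.2 keV → λ₀ = 2.4987 pm

Maximum Compton shift (at 180°):
Δλ_max = 2λ_C = 2 × 2.4263 = 4.8526 pm

Final wavelength:
λ' = 2.4987 + 4.8526 = 7.3513 pm

Minimum photon energy (maximum energy to electron):
E'_min = hc/λ' = 168.6563 keV

Maximum electron kinetic energy:
K_max = E₀ - E'_min = 496.2000 - 168.6563 = 327.5437 keV

(Intermediate values are shown rounded; full precision is carried through to the final answer.)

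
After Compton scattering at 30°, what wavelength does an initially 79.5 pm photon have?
79.8251 pm

Using the Compton formula: λ' = λ + λ_C(1 − cos θ)

For θ = 30°, cos θ = √3/2 (exact) ≈ 0.8660, so:
1 − cos 30° = 1 − (√3/2) ≈ 0.1340

Δλ = λ_C × 0.1340 = 2.4263 × 0.1340 = 0.3251 pm

λ' = 79.5 + 0.3251 = 79.8251 pm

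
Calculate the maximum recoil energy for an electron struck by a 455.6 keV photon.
291.9020 keV

Maximum energy transfer occurs at θ = 180° (backscattering).

Initial photon: E₀ = 455.6 keV → λ₀ = 2.7213 pm

Maximum Compton shift (at 180°):
Δλ_max = 2λ_C = 2 × 2.4263 = 4.8526 pm

Final wavelength:
λ' = 2.7213 + 4.8526 = 7.5740 pm

Minimum photon energy (maximum energy to electron):
E'_min = hc/λ' = 163.6980 keV

Maximum electron kinetic energy:
K_max = E₀ - E'_min = 455.6000 - 163.6980 = 291.9020 keV

(Intermediate values are shown rounded; full precision is carried through to the final answer.)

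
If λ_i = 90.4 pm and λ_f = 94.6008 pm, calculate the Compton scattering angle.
137.00°

First find the wavelength shift:
Δλ = λ' - λ = 94.6008 - 90.4 = 4.2008 pm

Using Δλ = λ_C(1 - cos θ), with λ_C = h/(m_e·c) ≈ 2.42631024 pm:
cos θ = 1 - Δλ/λ_C
cos θ = 1 - 4.2008/2.42631024
cos θ = -0.731353

θ = arccos(-0.731353)
θ = 137.00°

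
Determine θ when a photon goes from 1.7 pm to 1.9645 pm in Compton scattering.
27.00°

First find the wavelength shift:
Δλ = λ' - λ = 1.9645 - 1.7 = 0.2645 pm

Using Δλ = λ_C(1 - cos θ), with λ_C = h/(m_e·c) ≈ 2.42631024 pm:
cos θ = 1 - Δλ/λ_C
cos θ = 1 - 0.2645/2.42631024
cos θ = 0.890987

θ = arccos(0.890987)
θ = 27.00°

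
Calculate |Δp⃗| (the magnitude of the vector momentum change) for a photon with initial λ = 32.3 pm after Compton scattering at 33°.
1.1585e-23 kg·m/s

Photon momentum magnitude is p = h/λ.

Initial momentum:
p₀ = h/λ = 6.6261e-34/3.2300e-11 = 2.0514e-23 kg·m/s

After scattering:
λ' = λ + Δλ = 32.3 + 0.3914 = 32.6914 pm
p' = h/λ' = 6.6261e-34/3.2691e-11 = 2.0269e-23 kg·m/s

Momentum is a vector; the scattered photon's direction makes angle θ = 33° with the incident direction. The magnitude of the vector change Δp⃗ = p⃗₀ − p⃗' is found from the law of cosines:
|Δp⃗|² = p₀² + p'² − 2p₀p'cos θ
|Δp⃗|² = (2.0514e-23)² + (2.0269e-23)² − 2·2.0514e-23·2.0269e-23·cos(33°)
|Δp⃗| = 1.1585e-23 kg·m/s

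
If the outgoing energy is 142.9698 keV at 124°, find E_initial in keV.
253.5999 keV

Convert final energy to wavelength (hc ≈ 1239.842 keV·pm):
λ' = hc/E' = 1239.842 / 142.9698 = 8.6721 pm

Calculate the Compton shift:
Δλ = λ_C(1 - cos(124°))
Δλ = 2.4263 × (1 - cos(124°))
Δλ = 3.7831 pm

Initial wavelength:
λ = λ' - Δλ = 8.6721 - 3.7831 = 4.8890 pm

Initial energy:
E = hc/λ = 1239.842 / 4.8890 = 253.5999 keV

(Intermediate values are shown rounded; full precision is carried through to the final answer.)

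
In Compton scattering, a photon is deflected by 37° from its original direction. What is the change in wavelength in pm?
0.4886 pm

Using the Compton scattering formula:
Δλ = λ_C(1 - cos θ)

where λ_C = h/(m_e·c) ≈ 2.4263 pm is the Compton wavelength of an electron.

For θ = 37°:
cos(37°) = 0.7986
1 - cos(37°) = 0.2014

Δλ = 2.4263 × 0.2014
Δλ = 0.4886 pm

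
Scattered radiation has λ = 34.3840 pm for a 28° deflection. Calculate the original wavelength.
34.1000 pm

From λ' = λ + Δλ, we have λ = λ' - Δλ

First calculate the Compton shift:
Δλ = λ_C(1 - cos θ)
Δλ = 2.4263 × (1 - cos(28°))
Δλ = 2.4263 × 0.1171
Δλ = 0.2840 pm

Initial wavelength:
λ = λ' - Δλ
λ = 34.3840 - 0.2840
λ = 34.1000 pm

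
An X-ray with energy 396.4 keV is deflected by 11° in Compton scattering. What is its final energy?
390.8297 keV

First convert energy to wavelength:
λ = hc/E, with hc ≈ 1239.842 keV·pm (i.e. 1239.842 eV·nm)

For E = 396.4 keV = 396400 eV:
λ = 1239.842 keV·pm / 396.4 keV
λ = 3.1278 pm

Calculate the Compton shift:
Δλ = λ_C(1 - cos(11°)) = 2.4263 × 0.0184
Δλ = 0.0446 pm

Final wavelength:
λ' = 3.1278 + 0.0446 = 3.1723 pm

Final energy:
E' = hc/λ' = 1239.842 / 3.1723 = 390.8297 keV

(Intermediate values are shown rounded; full precision is carried through to the final answer.)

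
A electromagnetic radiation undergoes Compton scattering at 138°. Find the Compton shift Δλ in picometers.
4.2294 pm

Using the Compton scattering formula:
Δλ = λ_C(1 - cos θ)

where λ_C = h/(m_e·c) ≈ 2.4263 pm is the Compton wavelength of an electron.

For θ = 138°:
cos(138°) = -0.7431
1 - cos(138°) = 1.7431

Δλ = 2.4263 × 1.7431
Δλ = 4.2294 pm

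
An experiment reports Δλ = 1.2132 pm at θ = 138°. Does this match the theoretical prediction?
No, inconsistent

Calculate the expected shift for θ = 138°:

Δλ_expected = λ_C(1 - cos(138°))
Δλ_expected = 2.4263 × (1 - cos(138°))
Δλ_expected = 2.4263 × 1.7431
Δλ_expected = 4.2294 pm

Given shift: 1.2132 pm
Expected shift: 4.2294 pm
Difference: 3.0163 pm

The values do not match. The given shift corresponds to θ ≈ 60.0°, not 138°.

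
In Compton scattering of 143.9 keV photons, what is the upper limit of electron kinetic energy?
51.8459 keV

Maximum energy transfer occurs at θ = 180° (backscattering).

Initial photon: E₀ = 143.9 keV → λ₀ = 8.6160 pm

Maximum Compton shift (at 180°):
Δλ_max = 2λ_C = 2 × 2.4263 = 4.8526 pm

Final wavelength:
λ' = 8.6160 + 4.8526 = 13.4686 pm

Minimum photon energy (maximum energy to electron):
E'_min = hc/λ' = 92.0541 keV

Maximum electron kinetic energy:
K_max = E₀ - E'_min = 143.9000 - 92.0541 = 51.8459 keV

(Intermediate values are shown rounded; full precision is carried through to the final answer.)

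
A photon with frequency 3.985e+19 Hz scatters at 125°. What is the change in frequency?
1.342e+19 Hz (decrease)

Convert frequency to wavelength (c = 299792458 m/s):
λ₀ = c/f₀ = 299792458/3.985e+19 = 7.5230228e-12 m = 7.5230 pm

Calculate Compton shift:
Δλ = λ_C(1 - cos(125°)) = 3.8180 pm

Final wavelength:
λ' = λ₀ + Δλ = 7.5230 + 3.8180 = 11.3410 pm

Final frequency:
f' = c/λ' = 299792458/1.1341007e-11 = 2.6434376e+19 Hz

Frequency shift (decrease):
Δf = f₀ - f' = 3.985e+19 - 2.6434376e+19 = 1.342e+19 Hz

(Intermediate values are shown rounded; full precision is carried through to the final answer.)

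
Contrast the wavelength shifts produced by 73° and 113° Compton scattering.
113° produces the larger shift by a factor of 1.965

Calculate both shifts using Δλ = λ_C(1 - cos θ):

For θ₁ = 73°:
Δλ₁ = 2.4263 × (1 - cos(73°))
Δλ₁ = 2.4263 × 0.7076
Δλ₁ = 1.7169 pm

For θ₂ = 113°:
Δλ₂ = 2.4263 × (1 - cos(113°))
Δλ₂ = 2.4263 × 1.3907
Δλ₂ = 3.3743 pm

The 113° angle produces the larger shift.
Ratio: 3.3743/1.7169 = 1.965

(Intermediate values are shown rounded; full precision is carried through to the final answer.)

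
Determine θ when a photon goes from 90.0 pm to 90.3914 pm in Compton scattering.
33.00°

First find the wavelength shift:
Δλ = λ' - λ = 90.3914 - 90.0 = 0.3914 pm

Using Δλ = λ_C(1 - cos θ), with λ_C = h/(m_e·c) ≈ 2.42631024 pm:
cos θ = 1 - Δλ/λ_C
cos θ = 1 - 0.3914/2.42631024
cos θ = 0.838685

θ = arccos(0.838685)
θ = 33.00°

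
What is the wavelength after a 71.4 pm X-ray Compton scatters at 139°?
75.6575 pm

Using the Compton scattering formula:
λ' = λ + Δλ = λ + λ_C(1 - cos θ)

Given:
- Initial wavelength λ = 71.4 pm
- Scattering angle θ = 139°
- Compton wavelength λ_C ≈ 2.4263 pm

Calculate the shift:
Δλ = 2.4263 × (1 - cos(139°))
Δλ = 2.4263 × 1.7547
Δλ = 4.2575 pm

Final wavelength:
λ' = 71.4 + 4.2575 = 75.6575 pm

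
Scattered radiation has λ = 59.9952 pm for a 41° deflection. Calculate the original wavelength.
59.4000 pm

From λ' = λ + Δλ, we have λ = λ' - Δλ

First calculate the Compton shift:
Δλ = λ_C(1 - cos θ)
Δλ = 2.4263 × (1 - cos(41°))
Δλ = 2.4263 × 0.2453
Δλ = 0.5952 pm

Initial wavelength:
λ = λ' - Δλ
λ = 59.9952 - 0.5952
λ = 59.4000 pm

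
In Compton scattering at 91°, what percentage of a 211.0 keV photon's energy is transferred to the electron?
0.2958 (or 29.58%)

Calculate initial and final photon energies:

Initial: E₀ = 211.0 keV → λ₀ = 5.8760 pm
Compton shift: Δλ = 2.4687 pm
Final wavelength: λ' = 8.3447 pm
Final energy: E' = 148.5787 keV

Fractional energy loss:
(E₀ - E')/E₀ = (211.0000 - 148.5787)/211.0000
= 62.4213/211.0000
= 0.2958
= 29.58%

(Intermediate values are shown rounded; full precision is carried through to the final answer.)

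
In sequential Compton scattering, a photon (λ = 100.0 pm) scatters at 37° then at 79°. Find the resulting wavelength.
102.4519 pm

Apply Compton shift twice:

First scattering at θ₁ = 37°:
Δλ₁ = λ_C(1 - cos(37°))
Δλ₁ = 2.4263 × 0.2014
Δλ₁ = 0.4886 pm

After first scattering:
λ₁ = 100.0 + 0.4886 = 100.4886 pm

Second scattering at θ₂ = 79°:
Δλ₂ = λ_C(1 - cos(79°))
Δλ₂ = 2.4263 × 0.8092
Δλ₂ = 1.9633 pm

Final wavelength:
λ₂ = 100.4886 + 1.9633 = 102.4519 pm

Total shift: Δλ_total = 0.4886 + 1.9633 = 2.4519 pm

(Intermediate values are shown rounded; full precision is carried through to the final answer.)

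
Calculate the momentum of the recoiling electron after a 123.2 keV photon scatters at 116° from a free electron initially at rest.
9.7710e-23 kg·m/s

The electron is initially at rest, so by conservation of momentum:
p⃗_e = p⃗₀ − p⃗'  (incident photon momentum minus scattered photon momentum)

Photon momentum magnitudes (p = h/λ = E/c):
λ₀ = hc/E₀ = 10.0637 pm → p₀ = h/λ₀ = 6.5842e-23 kg·m/s
Δλ = λ_C(1 − cos 116°) = 3.4899 pm
λ' = 13.5536 pm → p' = h/λ' = 4.8888e-23 kg·m/s

The scattered photon makes angle θ = 116° with the incident direction, so by the law of cosines:
|p⃗_e|² = p₀² + p'² − 2p₀p'cos θ
|p⃗_e|² = (6.5842e-23)² + (4.8888e-23)² − 2·6.5842e-23·4.8888e-23·cos(116°)
|p⃗_e| = 9.7710e-23 kg·m/s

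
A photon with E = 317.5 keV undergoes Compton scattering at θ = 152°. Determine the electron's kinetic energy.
171.1823 keV

By energy conservation: K_e = E_initial - E_final

First find the scattered photon energy:
Initial wavelength: λ = hc/E = 3.9050 pm
Compton shift: Δλ = λ_C(1 - cos(152°)) = 4.5686 pm
Final wavelength: λ' = 3.9050 + 4.5686 = 8.4736 pm
Final photon energy: E' = hc/λ' = 146.3177 keV

Electron kinetic energy:
K_e = E - E' = 317.5000 - 146.3177 = 171.1823 keV

(Intermediate values are shown rounded; full precision is carried through to the final answer.)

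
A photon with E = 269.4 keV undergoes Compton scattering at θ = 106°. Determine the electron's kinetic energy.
108.3256 keV

By energy conservation: K_e = E_initial - E_final

First find the scattered photon energy:
Initial wavelength: λ = hc/E = 4.6022 pm
Compton shift: Δλ = λ_C(1 - cos(106°)) = 3.0951 pm
Final wavelength: λ' = 4.6022 + 3.0951 = 7.6973 pm
Final photon energy: E' = hc/λ' = 161.0744 keV

Electron kinetic energy:
K_e = E - E' = 269.4000 - 161.0744 = 108.3256 keV

(Intermediate values are shown rounded; full precision is carried through to the final answer.)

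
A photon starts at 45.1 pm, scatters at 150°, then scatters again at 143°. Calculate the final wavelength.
53.9916 pm

Apply Compton shift twice:

First scattering at θ₁ = 150°:
Δλ₁ = λ_C(1 - cos(150°))
Δλ₁ = 2.4263 × 1.8660
Δλ₁ = 4.5276 pm

After first scattering:
λ₁ = 45.1 + 4.5276 = 49.6276 pm

Second scattering at θ₂ = 143°:
Δλ₂ = λ_C(1 - cos(143°))
Δλ₂ = 2.4263 × 1.7986
Δλ₂ = 4.3640 pm

Final wavelength:
λ₂ = 49.6276 + 4.3640 = 53.9916 pm

Total shift: Δλ_total = 4.5276 + 4.3640 = 8.8916 pm

(Intermediate values are shown rounded; full precision is carried through to the final answer.)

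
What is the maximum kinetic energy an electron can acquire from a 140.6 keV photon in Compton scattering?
49.9076 keV

Maximum energy transfer occurs at θ = 180° (backscattering).

Initial photon: E₀ = 140.6 keV → λ₀ = 8.8182 pm

Maximum Compton shift (at 180°):
Δλ_max = 2λ_C = 2 × 2.4263 = 4.8526 pm

Final wavelength:
λ' = 8.8182 + 4.8526 = 13.6708 pm

Minimum photon energy (maximum energy to electron):
E'_min = hc/λ' = 90.6924 keV

Maximum electron kinetic energy:
K_max = E₀ - E'_min = 140.6000 - 90.6924 = 49.9076 keV

(Intermediate values are shown rounded; full precision is carried through to the final answer.)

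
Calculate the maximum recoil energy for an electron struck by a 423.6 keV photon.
264.2278 keV

Maximum energy transfer occurs at θ = 180° (backscattering).

Initial photon: E₀ = 423.6 keV → λ₀ = 2.9269 pm

Maximum Compton shift (at 180°):
Δλ_max = 2λ_C = 2 × 2.4263 = 4.8526 pm

Final wavelength:
λ' = 2.9269 + 4.8526 = 7.7795 pm

Minimum photon energy (maximum energy to electron):
E'_min = hc/λ' = 159.3722 keV

Maximum electron kinetic energy:
K_max = E₀ - E'_min = 423.6000 - 159.3722 = 264.2278 keV

(Intermediate values are shown rounded; full precision is carried through to the final answer.)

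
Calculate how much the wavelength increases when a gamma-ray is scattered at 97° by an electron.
2.7220 pm

Using the Compton scattering formula:
Δλ = λ_C(1 - cos θ)

where λ_C = h/(m_e·c) ≈ 2.4263 pm is the Compton wavelength of an electron.

For θ = 97°:
cos(97°) = -0.1219
1 - cos(97°) = 1.1219

Δλ = 2.4263 × 1.1219
Δλ = 2.7220 pm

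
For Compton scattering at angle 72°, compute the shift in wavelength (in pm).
1.6765 pm

Using the Compton scattering formula:
Δλ = λ_C(1 - cos θ)

where λ_C = h/(m_e·c) ≈ 2.4263 pm is the Compton wavelength of an electron.

For θ = 72°:
cos(72°) = 0.3090
1 - cos(72°) = 0.6910

Δλ = 2.4263 × 0.6910
Δλ = 1.6765 pm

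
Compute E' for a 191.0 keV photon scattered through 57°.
163.2194 keV

First convert energy to wavelength:
λ = hc/E, with hc ≈ 1239.842 keV·pm (i.e. 1239.842 eV·nm)

For E = 191.0 keV = 191000 eV:
λ = 1239.842 keV·pm / 191.0 keV
λ = 6.4913 pm

Calculate the Compton shift:
Δλ = λ_C(1 - cos(57°)) = 2.4263 × 0.4554
Δλ = 1.1048 pm

Final wavelength:
λ' = 6.4913 + 1.1048 = 7.5962 pm

Final energy:
E' = hc/λ' = 1239.842 / 7.5962 = 163.2194 keV

(Intermediate values are shown rounded; full precision is carried through to the final answer.)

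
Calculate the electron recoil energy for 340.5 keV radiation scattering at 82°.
124.1179 keV

By energy conservation: K_e = E_initial - E_final

First find the scattered photon energy:
Initial wavelength: λ = hc/E = 3.6412 pm
Compton shift: Δλ = λ_C(1 - cos(82°)) = 2.0886 pm
Final wavelength: λ' = 3.6412 + 2.0886 = 5.7299 pm
Final photon energy: E' = hc/λ' = 216.3821 keV

Electron kinetic energy:
K_e = E - E' = 340.5000 - 216.3821 = 124.1179 keV

(Intermediate values are shown rounded; full precision is carried through to the final answer.)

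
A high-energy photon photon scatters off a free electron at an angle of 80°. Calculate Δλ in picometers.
2.0050 pm

Using the Compton scattering formula:
Δλ = λ_C(1 - cos θ)

where λ_C = h/(m_e·c) ≈ 2.4263 pm is the Compton wavelength of an electron.

For θ = 80°:
cos(80°) = 0.1736
1 - cos(80°) = 0.8264

Δλ = 2.4263 × 0.8264
Δλ = 2.0050 pm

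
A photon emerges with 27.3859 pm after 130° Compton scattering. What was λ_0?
23.4000 pm

From λ' = λ + Δλ, we have λ = λ' - Δλ

First calculate the Compton shift:
Δλ = λ_C(1 - cos θ)
Δλ = 2.4263 × (1 - cos(130°))
Δλ = 2.4263 × 1.6428
Δλ = 3.9859 pm

Initial wavelength:
λ = λ' - Δλ
λ = 27.3859 - 3.9859
λ = 23.4000 pm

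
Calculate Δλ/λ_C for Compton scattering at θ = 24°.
0.0865 λ_C

The Compton shift formula is:
Δλ = λ_C(1 - cos θ)

Dividing both sides by λ_C:
Δλ/λ_C = 1 - cos θ

For θ = 24°:
Δλ/λ_C = 1 - cos(24°)
Δλ/λ_C = 1 - 0.9135
Δλ/λ_C = 0.0865

This means the shift is 0.0865 × λ_C = 0.2098 pm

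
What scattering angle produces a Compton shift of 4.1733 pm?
136.06°

From the Compton formula Δλ = λ_C(1 - cos θ), we can solve for θ:

cos θ = 1 - Δλ/λ_C

Given:
- Δλ = 4.1733 pm
- λ_C = h/(m_e·c) ≈ 2.42631024 pm

cos θ = 1 - 4.1733/2.42631024
cos θ = 1 - 1.720019
cos θ = -0.720019

θ = arccos(-0.720019)
θ = 136.06°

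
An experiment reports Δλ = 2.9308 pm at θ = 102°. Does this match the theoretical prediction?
Yes, consistent

Calculate the expected shift for θ = 102°:

Δλ_expected = λ_C(1 - cos(102°))
Δλ_expected = 2.4263 × (1 - cos(102°))
Δλ_expected = 2.4263 × 1.2079
Δλ_expected = 2.9308 pm

Given shift: 2.9308 pm
Expected shift: 2.9308 pm
Difference: 0.0000 pm

The values match. This is consistent with Compton scattering at the stated angle.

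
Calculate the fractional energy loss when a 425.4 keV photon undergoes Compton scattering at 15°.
0.0276 (or 2.76%)

Calculate initial and final photon energies:

Initial: E₀ = 425.4 keV → λ₀ = 2.9145 pm
Compton shift: Δλ = 0.0827 pm
Final wavelength: λ' = 2.9972 pm
Final energy: E' = 413.6658 keV

Fractional energy loss:
(E₀ - E')/E₀ = (425.4000 - 413.6658)/425.4000
= 11.7342/425.4000
= 0.0276
= 2.76%

(Intermediate values are shown rounded; full precision is carried through to the final answer.)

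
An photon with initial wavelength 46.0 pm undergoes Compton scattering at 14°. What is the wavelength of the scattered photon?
46.0721 pm

Using the Compton scattering formula:
λ' = λ + Δλ = λ + λ_C(1 - cos θ)

Given:
- Initial wavelength λ = 46.0 pm
- Scattering angle θ = 14°
- Compton wavelength λ_C ≈ 2.4263 pm

Calculate the shift:
Δλ = 2.4263 × (1 - cos(14°))
Δλ = 2.4263 × 0.0297
Δλ = 0.0721 pm

Final wavelength:
λ' = 46.0 + 0.0721 = 46.0721 pm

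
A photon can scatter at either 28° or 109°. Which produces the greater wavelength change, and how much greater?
109° produces the larger shift by a factor of 11.325

Calculate both shifts using Δλ = λ_C(1 - cos θ):

For θ₁ = 28°:
Δλ₁ = 2.4263 × (1 - cos(28°))
Δλ₁ = 2.4263 × 0.1171
Δλ₁ = 0.2840 pm

For θ₂ = 109°:
Δλ₂ = 2.4263 × (1 - cos(109°))
Δλ₂ = 2.4263 × 1.3256
Δλ₂ = 3.2162 pm

The 109° angle produces the larger shift.
Ratio: 3.2162/0.2840 = 11.325

(Intermediate values are shown rounded; full precision is carried through to the final answer.)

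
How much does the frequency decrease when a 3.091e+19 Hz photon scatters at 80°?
5.295e+18 Hz (decrease)

Convert frequency to wavelength (c = 299792458 m/s):
λ₀ = c/f₀ = 299792458/3.091e+19 = 9.6988825e-12 m = 9.6989 pm

Calculate Compton shift:
Δλ = λ_C(1 - cos(80°)) = 2.0050 pm

Final wavelength:
λ' = λ₀ + Δλ = 9.6989 + 2.0050 = 11.7039 pm

Final frequency:
f' = c/λ' = 299792458/1.1703868e-11 = 2.5614818e+19 Hz

Frequency shift (decrease):
Δf = f₀ - f' = 3.091e+19 - 2.5614818e+19 = 5.295e+18 Hz

(Intermediate values are shown rounded; full precision is carried through to the final answer.)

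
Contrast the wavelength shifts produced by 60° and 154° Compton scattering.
154° produces the larger shift by a factor of 3.798

Calculate both shifts using Δλ = λ_C(1 - cos θ):

For θ₁ = 60°:
Δλ₁ = 2.4263 × (1 - cos(60°))
Δλ₁ = 2.4263 × 0.5000
Δλ₁ = 1.2132 pm

For θ₂ = 154°:
Δλ₂ = 2.4263 × (1 - cos(154°))
Δλ₂ = 2.4263 × 1.8988
Δλ₂ = 4.6071 pm

The 154° angle produces the larger shift.
Ratio: 4.6071/1.2132 = 3.798

(Intermediate values are shown rounded; full precision is carried through to the final answer.)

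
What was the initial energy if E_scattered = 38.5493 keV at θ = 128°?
43.9000 keV

Convert final energy to wavelength (hc ≈ 1239.842 keV·pm):
λ' = hc/E' = 1239.842 / 38.5493 = 32.1625 pm

Calculate the Compton shift:
Δλ = λ_C(1 - cos(128°))
Δλ = 2.4263 × (1 - cos(128°))
Δλ = 3.9201 pm

Initial wavelength:
λ = λ' - Δλ = 32.1625 - 3.9201 = 28.2424 pm

Initial energy:
E = hc/λ = 1239.842 / 28.2424 = 43.9000 keV

(Intermediate values are shown rounded; full precision is carried through to the final answer.)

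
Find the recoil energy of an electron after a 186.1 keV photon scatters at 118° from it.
64.8752 keV

By energy conservation: K_e = E_initial - E_final

First find the scattered photon energy:
Initial wavelength: λ = hc/E = 6.6622 pm
Compton shift: Δλ = λ_C(1 - cos(118°)) = 3.5654 pm
Final wavelength: λ' = 6.6622 + 3.5654 = 10.2276 pm
Final photon energy: E' = hc/λ' = 121.2248 keV

Electron kinetic energy:
K_e = E - E' = 186.1000 - 121.2248 = 64.8752 keV

(Intermediate values are shown rounded; full precision is carried through to the final answer.)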